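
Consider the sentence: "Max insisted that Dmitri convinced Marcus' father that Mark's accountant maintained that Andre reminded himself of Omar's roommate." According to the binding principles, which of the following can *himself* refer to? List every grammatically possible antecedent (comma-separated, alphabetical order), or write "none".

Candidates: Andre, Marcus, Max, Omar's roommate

*himself* is a reflexive; Principle A requires it to be bound within its binding domain — the clause headed by 'reminded'.
— Andre: subject of the clause headed by 'reminded'; c-commands the reflexive within its binding domain — allowed (Principle A).
— Marcus: possessor inside the object DP of the clause headed by 'convinced'; does not c-command the reflexive — cannot bind it (Principle A).
— Max: subject of the matrix clause; c-commands the reflexive but lies outside its binding domain — cannot bind it (Principle A).
— Omar's roommate: second object of the clause headed by 'reminded'; does not c-command the reflexive — cannot bind it (Principle A).

Andre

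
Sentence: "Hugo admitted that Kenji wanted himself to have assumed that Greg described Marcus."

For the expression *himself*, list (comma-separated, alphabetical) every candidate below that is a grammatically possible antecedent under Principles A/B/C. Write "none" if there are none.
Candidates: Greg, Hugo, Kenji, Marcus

Kenji

*himself* is a reflexive; Principle A requires it to be bound within its binding domain — the clause headed by 'wanted'.
— Greg: subject of the clause headed by 'described'; does not c-command the reflexive — cannot bind it (Principle A).
— Hugo: subject of the matrix clause; c-commands the reflexive but lies outside its binding domain — cannot bind it (Principle A).
— Kenji: subject of the clause headed by 'wanted'; c-commands the reflexive within its binding domain — allowed (Principle A).
— Marcus: object of the clause headed by 'described'; does not c-command the reflexive — cannot bind it (Principle A).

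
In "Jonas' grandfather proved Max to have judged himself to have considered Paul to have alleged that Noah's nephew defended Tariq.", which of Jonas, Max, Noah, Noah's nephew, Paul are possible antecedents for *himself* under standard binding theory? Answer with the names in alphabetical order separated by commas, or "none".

Max

*himself* is a reflexive; Principle A requires it to be bound within its binding domain — the clause headed by 'judged'.
— Jonas: possessor inside the subject DP of the matrix clause; does not c-command the reflexive — cannot bind it (Principle A).
— Max: subject of the clause headed by 'judged'; c-commands the reflexive within its binding domain — allowed (Principle A).
— Noah: possessor inside the subject DP of the clause headed by 'defended'; does not c-command the reflexive — cannot bind it (Principle A).
— Noah's nephew: subject of the clause headed by 'defended'; does not c-command the reflexive — cannot bind it (Principle A).
— Paul: subject of the clause headed by 'alleged'; does not c-command the reflexive — cannot bind it (Principle A).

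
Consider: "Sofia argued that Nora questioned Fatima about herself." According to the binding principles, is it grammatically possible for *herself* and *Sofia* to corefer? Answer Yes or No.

*herself* is a reflexive; Principle A requires it to be bound within its binding domain — the clause headed by 'questioned'.
— Sofia: subject of the matrix clause; c-commands the reflexive but lies outside its binding domain — cannot bind it (Principle A).

No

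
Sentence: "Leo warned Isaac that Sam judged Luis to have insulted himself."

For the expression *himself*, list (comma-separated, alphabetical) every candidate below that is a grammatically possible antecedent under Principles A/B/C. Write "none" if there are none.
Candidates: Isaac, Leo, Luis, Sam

*himself* is a reflexive; Principle A requires it to be bound within its binding domain — the clause headed by 'insulted'.
— Isaac: object of the matrix clause; c-commands the reflexive but lies outside its binding domain — cannot bind it (Principle A).
— Leo: subject of the matrix clause; c-commands the reflexive but lies outside its binding domain — cannot bind it (Principle A).
— Luis: subject of the clause headed by 'insulted'; c-commands the reflexive within its binding domain — allowed (Principle A).
— Sam: subject of the clause headed by 'judged'; c-commands the reflexive but lies outside its binding domain — cannot bind it (Principle A).

Luis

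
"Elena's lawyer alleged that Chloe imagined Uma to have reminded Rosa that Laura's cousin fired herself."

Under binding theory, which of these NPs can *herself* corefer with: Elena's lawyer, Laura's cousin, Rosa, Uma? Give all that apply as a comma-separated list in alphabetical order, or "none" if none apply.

Laura's cousin

*herself* is a reflexive; Principle A requires it to be bound within its binding domain — the clause headed by 'fired'.
— Elena's lawyer: subject of the matrix clause; c-commands the reflexive but lies outside its binding domain — cannot bind it (Principle A).
— Laura's cousin: subject of the clause headed by 'fired'; c-commands the reflexive within its binding domain — allowed (Principle A).
— Rosa: object of the clause headed by 'reminded'; c-commands the reflexive but lies outside its binding domain — cannot bind it (Principle A).
— Uma: subject of the clause headed by 'reminded'; c-commands the reflexive but lies outside its binding domain — cannot bind it (Principle A).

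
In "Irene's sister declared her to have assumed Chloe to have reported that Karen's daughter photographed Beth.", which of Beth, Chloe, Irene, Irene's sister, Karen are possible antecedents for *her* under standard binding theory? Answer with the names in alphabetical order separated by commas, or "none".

Irene

*her* is a pronoun; Principle B requires it to be free in its binding domain — the matrix clause.
— Beth: object of the clause headed by 'photographed'; is c-commanded by the pronoun; coreference would bind this R-expression — blocked (Principle C).
— Chloe: subject of the clause headed by 'reported'; is c-commanded by the pronoun; coreference would bind this R-expression — blocked (Principle C).
— Irene: possessor inside the subject DP of the matrix clause; does not c-command the pronoun — Principle B does not apply; allowed.
— Irene's sister: subject of the matrix clause; c-commands the pronoun within its binding domain — blocked (Principle B).
— Karen: possessor inside the subject DP of the clause headed by 'photographed'; is c-commanded by the pronoun; coreference would bind this R-expression — blocked (Principle C).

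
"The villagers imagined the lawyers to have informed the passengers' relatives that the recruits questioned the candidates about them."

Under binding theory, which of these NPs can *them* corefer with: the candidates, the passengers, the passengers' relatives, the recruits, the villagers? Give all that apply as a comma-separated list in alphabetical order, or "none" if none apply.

the passengers, the passengers' relatives, the villagers

*them* is a pronoun; Principle B requires it to be free in its binding domain — the clause headed by 'questioned'.
— the candidates: object of the clause headed by 'questioned'; c-commands the pronoun within its binding domain — blocked (Principle B).
— the passengers: possessor inside the object DP of the clause headed by 'informed'; does not c-command the pronoun — Principle B does not apply; allowed.
— the passengers' relatives: object of the clause headed by 'informed'; c-commands the pronoun but lies outside its binding domain — allowed.
— the recruits: subject of the clause headed by 'questioned'; c-commands the pronoun within its binding domain — blocked (Principle B).
— the villagers: subject of the matrix clause; c-commands the pronoun but lies outside its binding domain — allowed.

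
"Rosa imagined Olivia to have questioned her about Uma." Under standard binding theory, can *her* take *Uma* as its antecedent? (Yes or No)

No

*her* is a pronoun; Principle B requires it to be free in its binding domain — the clause headed by 'questioned'.
— Uma: second object of the clause headed by 'questioned'; is c-commanded by the pronoun; coreference would bind this R-expression — blocked (Principle C).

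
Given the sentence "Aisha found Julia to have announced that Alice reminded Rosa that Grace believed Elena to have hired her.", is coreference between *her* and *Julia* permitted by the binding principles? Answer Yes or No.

*her* is a pronoun; Principle B requires it to be free in its binding domain — the clause headed by 'hired'.
— Julia: subject of the clause headed by 'announced'; c-commands the pronoun but lies outside its binding domain — allowed.

Yes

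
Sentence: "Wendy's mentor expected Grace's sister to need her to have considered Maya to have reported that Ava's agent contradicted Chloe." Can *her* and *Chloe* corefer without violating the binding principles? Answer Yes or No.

No

*Chloe* is an R-expression; Principle C requires it to be free (not bound by any c-commanding expression).
— her: subject of the clause headed by 'considered'; the pronoun c-commands the R-expression — coreference blocked (Principle C).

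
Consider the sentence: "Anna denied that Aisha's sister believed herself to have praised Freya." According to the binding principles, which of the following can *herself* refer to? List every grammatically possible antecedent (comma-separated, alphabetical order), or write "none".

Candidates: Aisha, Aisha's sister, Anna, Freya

Aisha's sister

*herself* is a reflexive; Principle A requires it to be bound within its binding domain — the clause headed by 'believed'.
— Aisha: possessor inside the subject DP of the clause headed by 'believed'; does not c-command the reflexive — cannot bind it (Principle A).
— Aisha's sister: subject of the clause headed by 'believed'; c-commands the reflexive within its binding domain — allowed (Principle A).
— Anna: subject of the matrix clause; c-commands the reflexive but lies outside its binding domain — cannot bind it (Principle A).
— Freya: object of the clause headed by 'praised'; does not c-command the reflexive — cannot bind it (Principle A).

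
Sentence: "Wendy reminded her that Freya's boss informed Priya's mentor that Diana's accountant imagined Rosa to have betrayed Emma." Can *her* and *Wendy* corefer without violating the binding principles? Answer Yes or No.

No

*Wendy* is an R-expression; Principle C requires it to be free (not bound by any c-commanding expression).
— her: object of the matrix clause; the R-expression locally c-commands the pronoun — coreference blocked (Principle B on the pronoun).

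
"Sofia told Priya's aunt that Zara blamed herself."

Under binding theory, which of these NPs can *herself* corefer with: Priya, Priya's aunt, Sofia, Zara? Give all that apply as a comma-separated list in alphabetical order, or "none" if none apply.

*herself* is a reflexive; Principle A requires it to be bound within its binding domain — the clause headed by 'blamed'.
— Priya: possessor inside the object DP of the matrix clause; does not c-command the reflexive — cannot bind it (Principle A).
— Priya's aunt: object of the matrix clause; c-commands the reflexive but lies outside its binding domain — cannot bind it (Principle A).
— Sofia: subject of the matrix clause; c-commands the reflexive but lies outside its binding domain — cannot bind it (Principle A).
— Zara: subject of the clause headed by 'blamed'; c-commands the reflexive within its binding domain — allowed (Principle A).

Zara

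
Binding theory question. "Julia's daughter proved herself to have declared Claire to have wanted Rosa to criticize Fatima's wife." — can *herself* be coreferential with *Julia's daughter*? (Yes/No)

Yes

*herself* is a reflexive; Principle A requires it to be bound within its binding domain — the matrix clause.
— Julia's daughter: subject of the matrix clause; c-commands the reflexive within its binding domain — allowed (Principle A).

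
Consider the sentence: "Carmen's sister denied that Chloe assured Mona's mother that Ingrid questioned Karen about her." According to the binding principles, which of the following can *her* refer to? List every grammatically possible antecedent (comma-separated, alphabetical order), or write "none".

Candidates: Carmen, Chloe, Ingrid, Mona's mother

*her* is a pronoun; Principle B requires it to be free in its binding domain — the clause headed by 'questioned'.
— Carmen: possessor inside the subject DP of the matrix clause; does not c-command the pronoun — Principle B does not apply; allowed.
— Chloe: subject of the clause headed by 'assured'; c-commands the pronoun but lies outside its binding domain — allowed.
— Ingrid: subject of the clause headed by 'questioned'; c-commands the pronoun within its binding domain — blocked (Principle B).
— Mona's mother: object of the clause headed by 'assured'; c-commands the pronoun but lies outside its binding domain — allowed.

Carmen, Chloe, Mona's mother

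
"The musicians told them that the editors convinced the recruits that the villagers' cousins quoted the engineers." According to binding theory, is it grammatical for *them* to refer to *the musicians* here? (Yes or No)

*the musicians* is an R-expression; Principle C requires it to be free (not bound by any c-commanding expression).
— them: object of the matrix clause; the R-expression locally c-commands the pronoun — coreference blocked (Principle B on the pronoun).

No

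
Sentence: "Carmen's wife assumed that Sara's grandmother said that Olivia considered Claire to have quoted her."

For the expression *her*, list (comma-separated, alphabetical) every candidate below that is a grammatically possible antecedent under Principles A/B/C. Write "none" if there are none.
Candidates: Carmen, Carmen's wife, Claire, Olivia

*her* is a pronoun; Principle B requires it to be free in its binding domain — the clause headed by 'quoted'.
— Carmen: possessor inside the subject DP of the matrix clause; does not c-command the pronoun — Principle B does not apply; allowed.
— Carmen's wife: subject of the matrix clause; c-commands the pronoun but lies outside its binding domain — allowed.
— Claire: subject of the clause headed by 'quoted'; c-commands the pronoun within its binding domain — blocked (Principle B).
— Olivia: subject of the clause headed by 'considered'; c-commands the pronoun but lies outside its binding domain — allowed.

Carmen, Carmen's wife, Olivia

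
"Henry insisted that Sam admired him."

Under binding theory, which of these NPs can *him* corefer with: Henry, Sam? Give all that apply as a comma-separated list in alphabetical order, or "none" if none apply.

Henry

*him* is a pronoun; Principle B requires it to be free in its binding domain — the clause headed by 'admired'.
— Henry: subject of the matrix clause; c-commands the pronoun but lies outside its binding domain — allowed.
— Sam: subject of the clause headed by 'admired'; c-commands the pronoun within its binding domain — blocked (Principle B).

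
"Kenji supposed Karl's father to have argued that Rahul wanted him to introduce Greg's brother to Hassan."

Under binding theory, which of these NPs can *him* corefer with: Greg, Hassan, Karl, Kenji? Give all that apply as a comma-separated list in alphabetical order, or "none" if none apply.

Karl, Kenji

*him* is a pronoun; Principle B requires it to be free in its binding domain — the clause headed by 'wanted'.
— Greg: possessor inside the object DP of the clause headed by 'introduce'; is c-commanded by the pronoun; coreference would bind this R-expression — blocked (Principle C).
— Hassan: second object of the clause headed by 'introduce'; is c-commanded by the pronoun; coreference would bind this R-expression — blocked (Principle C).
— Karl: possessor inside the subject DP of the clause headed by 'argued'; does not c-command the pronoun — Principle B does not apply; allowed.
— Kenji: subject of the matrix clause; c-commands the pronoun but lies outside its binding domain — allowed.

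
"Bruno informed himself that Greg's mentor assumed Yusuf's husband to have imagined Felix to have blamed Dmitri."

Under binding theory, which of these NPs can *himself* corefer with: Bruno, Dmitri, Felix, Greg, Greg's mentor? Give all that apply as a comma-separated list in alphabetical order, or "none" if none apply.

Bruno

*himself* is a reflexive; Principle A requires it to be bound within its binding domain — the matrix clause.
— Bruno: subject of the matrix clause; c-commands the reflexive within its binding domain — allowed (Principle A).
— Dmitri: object of the clause headed by 'blamed'; does not c-command the reflexive — cannot bind it (Principle A).
— Felix: subject of the clause headed by 'blamed'; does not c-command the reflexive — cannot bind it (Principle A).
— Greg: possessor inside the subject DP of the clause headed by 'assumed'; does not c-command the reflexive — cannot bind it (Principle A).
— Greg's mentor: subject of the clause headed by 'assumed'; does not c-command the reflexive — cannot bind it (Principle A).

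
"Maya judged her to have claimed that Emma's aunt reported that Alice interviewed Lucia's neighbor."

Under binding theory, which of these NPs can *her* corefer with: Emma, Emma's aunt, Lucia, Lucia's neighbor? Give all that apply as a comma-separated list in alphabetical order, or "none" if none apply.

*her* is a pronoun; Principle B requires it to be free in its binding domain — the matrix clause.
— Emma: possessor inside the subject DP of the clause headed by 'reported'; is c-commanded by the pronoun; coreference would bind this R-expression — blocked (Principle C).
— Emma's aunt: subject of the clause headed by 'reported'; is c-commanded by the pronoun; coreference would bind this R-expression — blocked (Principle C).
— Lucia: possessor inside the object DP of the clause headed by 'interviewed'; is c-commanded by the pronoun; coreference would bind this R-expression — blocked (Principle C).
— Lucia's neighbor: object of the clause headed by 'interviewed'; is c-commanded by the pronoun; coreference would bind this R-expression — blocked (Principle C).

none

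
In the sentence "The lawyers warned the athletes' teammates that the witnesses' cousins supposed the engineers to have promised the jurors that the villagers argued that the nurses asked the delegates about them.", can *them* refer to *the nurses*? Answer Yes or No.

No

*them* is a pronoun; Principle B requires it to be free in its binding domain — the clause headed by 'asked'.
— the nurses: subject of the clause headed by 'asked'; c-commands the pronoun within its binding domain — blocked (Principle B).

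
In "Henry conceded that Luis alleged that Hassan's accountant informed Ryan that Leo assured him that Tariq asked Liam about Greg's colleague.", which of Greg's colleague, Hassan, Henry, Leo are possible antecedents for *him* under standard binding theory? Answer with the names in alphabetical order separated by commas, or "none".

*him* is a pronoun; Principle B requires it to be free in its binding domain — the clause headed by 'assured'.
— Greg's colleague: second object of the clause headed by 'asked'; is c-commanded by the pronoun; coreference would bind this R-expression — blocked (Principle C).
— Hassan: possessor inside the subject DP of the clause headed by 'informed'; does not c-command the pronoun — Principle B does not apply; allowed.
— Henry: subject of the matrix clause; c-commands the pronoun but lies outside its binding domain — allowed.
— Leo: subject of the clause headed by 'assured'; c-commands the pronoun within its binding domain — blocked (Principle B).

Hassan, Henry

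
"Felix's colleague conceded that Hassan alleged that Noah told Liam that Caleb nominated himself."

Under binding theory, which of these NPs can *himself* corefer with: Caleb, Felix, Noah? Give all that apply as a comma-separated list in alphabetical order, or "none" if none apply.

*himself* is a reflexive; Principle A requires it to be bound within its binding domain — the clause headed by 'nominated'.
— Caleb: subject of the clause headed by 'nominated'; c-commands the reflexive within its binding domain — allowed (Principle A).
— Felix: possessor inside the subject DP of the matrix clause; does not c-command the reflexive — cannot bind it (Principle A).
— Noah: subject of the clause headed by 'told'; c-commands the reflexive but lies outside its binding domain — cannot bind it (Principle A).

Caleb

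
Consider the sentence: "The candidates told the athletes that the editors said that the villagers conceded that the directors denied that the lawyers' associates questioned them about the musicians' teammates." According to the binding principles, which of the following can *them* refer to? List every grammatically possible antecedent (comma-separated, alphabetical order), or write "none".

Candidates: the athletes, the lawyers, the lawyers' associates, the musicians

*them* is a pronoun; Principle B requires it to be free in its binding domain — the clause headed by 'questioned'.
— the athletes: object of the matrix clause; c-commands the pronoun but lies outside its binding domain — allowed.
— the lawyers: possessor inside the subject DP of the clause headed by 'questioned'; does not c-command the pronoun — Principle B does not apply; allowed.
— the lawyers' associates: subject of the clause headed by 'questioned'; c-commands the pronoun within its binding domain — blocked (Principle B).
— the musicians: possessor inside the second object DP of the clause headed by 'questioned'; is c-commanded by the pronoun; coreference would bind this R-expression — blocked (Principle C).

the athletes, the lawyers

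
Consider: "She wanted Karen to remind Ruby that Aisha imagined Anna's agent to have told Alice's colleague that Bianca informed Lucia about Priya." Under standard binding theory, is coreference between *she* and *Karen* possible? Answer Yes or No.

*Karen* is an R-expression; Principle C requires it to be free (not bound by any c-commanding expression).
— she: subject of the matrix clause; the pronoun c-commands the R-expression — coreference blocked (Principle C).

No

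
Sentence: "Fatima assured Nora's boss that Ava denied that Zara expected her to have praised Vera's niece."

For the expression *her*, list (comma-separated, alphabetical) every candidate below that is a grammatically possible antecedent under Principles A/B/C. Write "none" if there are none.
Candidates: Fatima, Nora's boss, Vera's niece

Fatima, Nora's boss

*her* is a pronoun; Principle B requires it to be free in its binding domain — the clause headed by 'expected'.
— Fatima: subject of the matrix clause; c-commands the pronoun but lies outside its binding domain — allowed.
— Nora's boss: object of the matrix clause; c-commands the pronoun but lies outside its binding domain — allowed.
— Vera's niece: object of the clause headed by 'praised'; is c-commanded by the pronoun; coreference would bind this R-expression — blocked (Principle C).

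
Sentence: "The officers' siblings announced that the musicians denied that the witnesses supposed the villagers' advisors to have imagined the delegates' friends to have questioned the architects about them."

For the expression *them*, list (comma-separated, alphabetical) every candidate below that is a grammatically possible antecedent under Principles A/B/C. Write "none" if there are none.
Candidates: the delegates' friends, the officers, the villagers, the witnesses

*them* is a pronoun; Principle B requires it to be free in its binding domain — the clause headed by 'questioned'.
— the delegates' friends: subject of the clause headed by 'questioned'; c-commands the pronoun within its binding domain — blocked (Principle B).
— the officers: possessor inside the subject DP of the matrix clause; does not c-command the pronoun — Principle B does not apply; allowed.
— the villagers: possessor inside the subject DP of the clause headed by 'imagined'; does not c-command the pronoun — Principle B does not apply; allowed.
— the witnesses: subject of the clause headed by 'supposed'; c-commands the pronoun but lies outside its binding domain — allowed.

the officers, the villagers, the witnesses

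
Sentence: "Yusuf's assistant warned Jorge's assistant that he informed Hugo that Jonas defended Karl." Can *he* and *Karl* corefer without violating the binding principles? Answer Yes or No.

No

*Karl* is an R-expression; Principle C requires it to be free (not bound by any c-commanding expression).
— he: subject of the clause headed by 'informed'; the pronoun c-commands the R-expression — coreference blocked (Principle C).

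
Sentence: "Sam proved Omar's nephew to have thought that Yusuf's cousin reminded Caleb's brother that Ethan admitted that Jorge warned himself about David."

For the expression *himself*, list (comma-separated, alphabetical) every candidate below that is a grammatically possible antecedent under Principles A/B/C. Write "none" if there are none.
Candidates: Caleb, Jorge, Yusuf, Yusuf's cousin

*himself* is a reflexive; Principle A requires it to be bound within its binding domain — the clause headed by 'warned'.
— Caleb: possessor inside the object DP of the clause headed by 'reminded'; does not c-command the reflexive — cannot bind it (Principle A).
— Jorge: subject of the clause headed by 'warned'; c-commands the reflexive within its binding domain — allowed (Principle A).
— Yusuf: possessor inside the subject DP of the clause headed by 'reminded'; does not c-command the reflexive — cannot bind it (Principle A).
— Yusuf's cousin: subject of the clause headed by 'reminded'; c-commands the reflexive but lies outside its binding domain — cannot bind it (Principle A).

Jorge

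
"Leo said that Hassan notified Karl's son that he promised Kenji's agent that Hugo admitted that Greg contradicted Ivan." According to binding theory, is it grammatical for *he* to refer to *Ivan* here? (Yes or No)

No

*Ivan* is an R-expression; Principle C requires it to be free (not bound by any c-commanding expression).
— he: subject of the clause headed by 'promised'; the pronoun c-commands the R-expression — coreference blocked (Principle C).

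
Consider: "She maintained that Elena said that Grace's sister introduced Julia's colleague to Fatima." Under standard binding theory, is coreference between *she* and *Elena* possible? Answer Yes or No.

No

*Elena* is an R-expression; Principle C requires it to be free (not bound by any c-commanding expression).
— she: subject of the matrix clause; the pronoun c-commands the R-expression — coreference blocked (Principle C).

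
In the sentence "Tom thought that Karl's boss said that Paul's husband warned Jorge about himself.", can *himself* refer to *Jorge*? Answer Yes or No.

*himself* is a reflexive; Principle A requires it to be bound within its binding domain — the clause headed by 'warned'.
— Jorge: object of the clause headed by 'warned'; c-commands the reflexive within its binding domain — allowed (Principle A).

Yes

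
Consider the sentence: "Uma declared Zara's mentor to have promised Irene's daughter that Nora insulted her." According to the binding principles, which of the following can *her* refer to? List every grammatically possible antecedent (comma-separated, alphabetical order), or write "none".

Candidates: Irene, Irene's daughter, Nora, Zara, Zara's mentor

*her* is a pronoun; Principle B requires it to be free in its binding domain — the clause headed by 'insulted'.
— Irene: possessor inside the object DP of the clause headed by 'promised'; does not c-command the pronoun — Principle B does not apply; allowed.
— Irene's daughter: object of the clause headed by 'promised'; c-commands the pronoun but lies outside its binding domain — allowed.
— Nora: subject of the clause headed by 'insulted'; c-commands the pronoun within its binding domain — blocked (Principle B).
— Zara: possessor inside the subject DP of the clause headed by 'promised'; does not c-command the pronoun — Principle B does not apply; allowed.
— Zara's mentor: subject of the clause headed by 'promised'; c-commands the pronoun but lies outside its binding domain — allowed.

Irene, Irene's daughter, Zara, Zara's mentor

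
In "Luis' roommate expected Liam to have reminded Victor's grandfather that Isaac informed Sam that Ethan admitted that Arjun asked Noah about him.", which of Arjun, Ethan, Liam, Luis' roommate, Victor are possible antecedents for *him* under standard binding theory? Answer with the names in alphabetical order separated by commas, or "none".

*him* is a pronoun; Principle B requires it to be free in its binding domain — the clause headed by 'asked'.
— Arjun: subject of the clause headed by 'asked'; c-commands the pronoun within its binding domain — blocked (Principle B).
— Ethan: subject of the clause headed by 'admitted'; c-commands the pronoun but lies outside its binding domain — allowed.
— Liam: subject of the clause headed by 'reminded'; c-commands the pronoun but lies outside its binding domain — allowed.
— Luis' roommate: subject of the matrix clause; c-commands the pronoun but lies outside its binding domain — allowed.
— Victor: possessor inside the object DP of the clause headed by 'reminded'; does not c-command the pronoun — Principle B does not apply; allowed.

Ethan, Liam, Luis' roommate, Victor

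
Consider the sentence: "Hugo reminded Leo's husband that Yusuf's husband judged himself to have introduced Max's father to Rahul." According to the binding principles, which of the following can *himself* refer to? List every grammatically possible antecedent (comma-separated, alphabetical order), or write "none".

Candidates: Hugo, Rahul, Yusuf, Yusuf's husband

Yusuf's husband

*himself* is a reflexive; Principle A requires it to be bound within its binding domain — the clause headed by 'judged'.
— Hugo: subject of the matrix clause; c-commands the reflexive but lies outside its binding domain — cannot bind it (Principle A).
— Rahul: second object of the clause headed by 'introduced'; does not c-command the reflexive — cannot bind it (Principle A).
— Yusuf: possessor inside the subject DP of the clause headed by 'judged'; does not c-command the reflexive — cannot bind it (Principle A).
— Yusuf's husband: subject of the clause headed by 'judged'; c-commands the reflexive within its binding domain — allowed (Principle A).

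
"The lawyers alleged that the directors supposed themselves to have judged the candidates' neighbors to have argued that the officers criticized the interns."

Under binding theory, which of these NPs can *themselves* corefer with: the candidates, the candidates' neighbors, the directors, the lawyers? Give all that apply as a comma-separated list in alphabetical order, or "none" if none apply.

*themselves* is a reflexive; Principle A requires it to be bound within its binding domain — the clause headed by 'supposed'.
— the candidates: possessor inside the subject DP of the clause headed by 'argued'; does not c-command the reflexive — cannot bind it (Principle A).
— the candidates' neighbors: subject of the clause headed by 'argued'; does not c-command the reflexive — cannot bind it (Principle A).
— the directors: subject of the clause headed by 'supposed'; c-commands the reflexive within its binding domain — allowed (Principle A).
— the lawyers: subject of the matrix clause; c-commands the reflexive but lies outside its binding domain — cannot bind it (Principle A).

the directors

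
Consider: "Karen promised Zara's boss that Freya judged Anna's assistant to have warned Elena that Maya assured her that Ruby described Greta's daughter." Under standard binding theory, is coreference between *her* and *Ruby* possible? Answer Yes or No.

*Ruby* is an R-expression; Principle C requires it to be free (not bound by any c-commanding expression).
— her: object of the clause headed by 'assured'; the pronoun c-commands the R-expression — coreference blocked (Principle C).

No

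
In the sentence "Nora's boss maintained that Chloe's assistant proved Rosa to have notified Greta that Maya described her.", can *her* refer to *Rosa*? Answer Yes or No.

*her* is a pronoun; Principle B requires it to be free in its binding domain — the clause headed by 'described'.
— Rosa: subject of the clause headed by 'notified'; c-commands the pronoun but lies outside its binding domain — allowed.

Yes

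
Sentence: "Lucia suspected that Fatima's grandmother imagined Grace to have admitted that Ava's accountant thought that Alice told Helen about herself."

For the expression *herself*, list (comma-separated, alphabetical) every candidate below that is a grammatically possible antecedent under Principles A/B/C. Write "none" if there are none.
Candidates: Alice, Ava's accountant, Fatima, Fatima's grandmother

*herself* is a reflexive; Principle A requires it to be bound within its binding domain — the clause headed by 'told'.
— Alice: subject of the clause headed by 'told'; c-commands the reflexive within its binding domain — allowed (Principle A).
— Ava's accountant: subject of the clause headed by 'thought'; c-commands the reflexive but lies outside its binding domain — cannot bind it (Principle A).
— Fatima: possessor inside the subject DP of the clause headed by 'imagined'; does not c-command the reflexive — cannot bind it (Principle A).
— Fatima's grandmother: subject of the clause headed by 'imagined'; c-commands the reflexive but lies outside its binding domain — cannot bind it (Principle A).

Alice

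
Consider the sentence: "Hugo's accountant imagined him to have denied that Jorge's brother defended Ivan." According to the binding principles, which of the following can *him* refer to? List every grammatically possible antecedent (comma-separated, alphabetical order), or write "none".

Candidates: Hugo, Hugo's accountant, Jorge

*him* is a pronoun; Principle B requires it to be free in its binding domain — the matrix clause.
— Hugo: possessor inside the subject DP of the matrix clause; does not c-command the pronoun — Principle B does not apply; allowed.
— Hugo's accountant: subject of the matrix clause; c-commands the pronoun within its binding domain — blocked (Principle B).
— Jorge: possessor inside the subject DP of the clause headed by 'defended'; is c-commanded by the pronoun; coreference would bind this R-expression — blocked (Principle C).

Hugo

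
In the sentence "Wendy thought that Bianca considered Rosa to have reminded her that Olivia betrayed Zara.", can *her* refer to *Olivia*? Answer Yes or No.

*her* is a pronoun; Principle B requires it to be free in its binding domain — the clause headed by 'reminded'.
— Olivia: subject of the clause headed by 'betrayed'; is c-commanded by the pronoun; coreference would bind this R-expression — blocked (Principle C).

No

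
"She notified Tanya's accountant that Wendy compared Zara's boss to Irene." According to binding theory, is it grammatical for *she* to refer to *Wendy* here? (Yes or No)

No

*Wendy* is an R-expression; Principle C requires it to be free (not bound by any c-commanding expression).
— she: subject of the matrix clause; the pronoun c-commands the R-expression — coreference blocked (Principle C).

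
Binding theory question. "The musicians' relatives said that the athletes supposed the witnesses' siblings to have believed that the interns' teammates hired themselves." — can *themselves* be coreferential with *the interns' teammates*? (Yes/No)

*themselves* is a reflexive; Principle A requires it to be bound within its binding domain — the clause headed by 'hired'.
— the interns' teammates: subject of the clause headed by 'hired'; c-commands the reflexive within its binding domain — allowed (Principle A).

Yes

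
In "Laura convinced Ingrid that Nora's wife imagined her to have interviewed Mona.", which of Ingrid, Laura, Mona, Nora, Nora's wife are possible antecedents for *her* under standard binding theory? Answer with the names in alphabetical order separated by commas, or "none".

Ingrid, Laura, Nora

*her* is a pronoun; Principle B requires it to be free in its binding domain — the clause headed by 'imagined'.
— Ingrid: object of the matrix clause; c-commands the pronoun but lies outside its binding domain — allowed.
— Laura: subject of the matrix clause; c-commands the pronoun but lies outside its binding domain — allowed.
— Mona: object of the clause headed by 'interviewed'; is c-commanded by the pronoun; coreference would bind this R-expression — blocked (Principle C).
— Nora: possessor inside the subject DP of the clause headed by 'imagined'; does not c-command the pronoun — Principle B does not apply; allowed.
— Nora's wife: subject of the clause headed by 'imagined'; c-commands the pronoun within its binding domain — blocked (Principle B).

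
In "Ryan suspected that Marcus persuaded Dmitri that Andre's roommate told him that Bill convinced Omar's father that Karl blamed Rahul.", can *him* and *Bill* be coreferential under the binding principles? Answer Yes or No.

No

*Bill* is an R-expression; Principle C requires it to be free (not bound by any c-commanding expression).
— him: object of the clause headed by 'told'; the pronoun c-commands the R-expression — coreference blocked (Principle C).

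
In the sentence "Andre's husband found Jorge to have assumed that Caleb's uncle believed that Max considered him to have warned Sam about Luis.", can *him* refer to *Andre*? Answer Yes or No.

*him* is a pronoun; Principle B requires it to be free in its binding domain — the clause headed by 'considered'.
— Andre: possessor inside the subject DP of the matrix clause; does not c-command the pronoun — Principle B does not apply; allowed.

Yes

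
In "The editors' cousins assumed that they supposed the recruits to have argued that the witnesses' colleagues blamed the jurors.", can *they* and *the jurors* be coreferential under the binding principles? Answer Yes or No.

*the jurors* is an R-expression; Principle C requires it to be free (not bound by any c-commanding expression).
— they: subject of the clause headed by 'supposed'; the pronoun c-commands the R-expression — coreference blocked (Principle C).

No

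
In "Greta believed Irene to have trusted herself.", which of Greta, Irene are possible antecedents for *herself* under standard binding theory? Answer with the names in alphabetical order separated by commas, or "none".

Irene

*herself* is a reflexive; Principle A requires it to be bound within its binding domain — the clause headed by 'trusted'.
— Greta: subject of the matrix clause; c-commands the reflexive but lies outside its binding domain — cannot bind it (Principle A).
— Irene: subject of the clause headed by 'trusted'; c-commands the reflexive within its binding domain — allowed (Principle A).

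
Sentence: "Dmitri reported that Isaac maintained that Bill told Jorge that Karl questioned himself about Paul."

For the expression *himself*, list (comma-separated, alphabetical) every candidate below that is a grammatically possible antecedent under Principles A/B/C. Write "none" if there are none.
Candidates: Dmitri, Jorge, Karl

Karl

*himself* is a reflexive; Principle A requires it to be bound within its binding domain — the clause headed by 'questioned'.
— Dmitri: subject of the matrix clause; c-commands the reflexive but lies outside its binding domain — cannot bind it (Principle A).
— Jorge: object of the clause headed by 'told'; c-commands the reflexive but lies outside its binding domain — cannot bind it (Principle A).
— Karl: subject of the clause headed by 'questioned'; c-commands the reflexive within its binding domain — allowed (Principle A).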